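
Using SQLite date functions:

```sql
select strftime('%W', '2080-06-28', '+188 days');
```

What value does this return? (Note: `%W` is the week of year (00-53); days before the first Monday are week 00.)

First apply '+188 days': 2080-06-28 → 2081-01-02.
2081-01-02 is a Thursday. SQLite's %W counts Mondays since the year started; the result is 00.

00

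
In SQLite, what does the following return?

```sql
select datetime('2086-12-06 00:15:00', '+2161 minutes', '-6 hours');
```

2161 minutes = 36h 1m; +2161 minutes from 2086-12-06 00:15:00 is 2086-12-07 12:16:00 (crosses midnight).
-6 hours from 2086-12-07 12:16:00 is 2086-12-07 06:16:00.

2086-12-07 06:16:00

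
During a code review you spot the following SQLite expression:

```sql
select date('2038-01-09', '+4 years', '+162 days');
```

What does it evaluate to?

Adding +4 years to 2038-01-09 gives 2042-01-09.
Applying '+162 days' to 2042-01-09: counting 162 days forward gives 2042-06-20.

2042-06-20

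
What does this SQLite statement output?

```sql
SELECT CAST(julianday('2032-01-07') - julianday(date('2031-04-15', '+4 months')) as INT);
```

145

Adding +4 months to 2031-04-15 gives 2031-08-15.
16 days remain in August 2031 after the 15th (31 − 15).
September 2031: 30 days.
October 2031: 31 days.
November 2031: 30 days.
December 2031: 31 days.
Then 7 days into January 2032.
Total: 16 + 30 + 31 + 30 + 31 + 7 = 145.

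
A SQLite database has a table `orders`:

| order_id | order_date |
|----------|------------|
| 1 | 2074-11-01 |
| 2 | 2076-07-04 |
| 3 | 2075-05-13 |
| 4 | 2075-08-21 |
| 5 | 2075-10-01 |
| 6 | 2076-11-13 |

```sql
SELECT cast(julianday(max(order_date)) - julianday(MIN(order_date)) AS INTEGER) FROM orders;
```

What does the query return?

743

MIN = 2074-11-01, MAX = 2076-11-13.
29 days remain in November 2074 after the 1st (30 − 1).
Full months from December 2074 through October 2076 contribute their day counts.
Then 13 days into November 2076.
Total: 29 + 31 + 31 + 28 + 31 + 30 + 31 + 30 + 31 + 31 + 30 + 31 + 30 + 31 + 31 + 29 + 31 + 30 + 31 + 30 + 31 + 31 + 30 + 31 + 13 = 743.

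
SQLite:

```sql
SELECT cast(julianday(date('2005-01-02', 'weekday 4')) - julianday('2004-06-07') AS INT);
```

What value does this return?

213

`weekday 4` advances to the next Thursday; 2005-01-02 is a Sunday, so it moves forward to 2005-01-06.
23 days remain in June 2004 after the 7th (30 − 7).
Full months from July 2004 through December 2004 contribute their day counts.
Then 6 days into January 2005.
Total: 23 + 31 + 31 + 30 + 31 + 30 + 31 + 6 = 213.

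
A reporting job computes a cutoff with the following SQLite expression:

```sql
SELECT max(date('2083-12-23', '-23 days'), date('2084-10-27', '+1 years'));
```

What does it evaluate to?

date('2083-12-23', '-23 days') → 2083-11-30.
date('2084-10-27', '+1 years') → 2085-10-27.
Later of the two is 2085-10-27.

2085-10-27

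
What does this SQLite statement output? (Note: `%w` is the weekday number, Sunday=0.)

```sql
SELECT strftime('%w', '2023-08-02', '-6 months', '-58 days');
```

2

First apply '-6 months', '-58 days': 2023-08-02 → 2022-12-06.
2022-12-06 is a Tuesday; with Sunday=0 that is 2.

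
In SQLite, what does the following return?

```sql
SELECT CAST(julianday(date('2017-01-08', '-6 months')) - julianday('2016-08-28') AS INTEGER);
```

-51

Adding -6 months to 2017-01-08 gives 2016-07-08.
23 days remain in July 2016 after the 8th (31 − 8).
Then 28 days into August 2016.
Total: 23 + 28 = 51.
The subtraction is earlier − later, so the result is −51 → -51.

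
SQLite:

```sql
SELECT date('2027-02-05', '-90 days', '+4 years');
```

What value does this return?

Applying '-90 days' to 2027-02-05: counting 90 days back gives 2026-11-07.
Adding +4 years to 2026-11-07 gives 2030-11-07.

2030-11-07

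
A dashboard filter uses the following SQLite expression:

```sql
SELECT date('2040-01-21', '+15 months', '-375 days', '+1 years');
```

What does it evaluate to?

2041-04-11

Adding +15 months to 2040-01-21 gives 2041-04-21.
Applying '-375 days' to 2041-04-21: counting 375 days back gives 2040-04-11.
Adding +1 year to 2040-04-11 gives 2041-04-11.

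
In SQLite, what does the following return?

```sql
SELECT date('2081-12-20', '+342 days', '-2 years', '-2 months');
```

Applying '+342 days' to 2081-12-20: counting 342 days forward gives 2082-11-27.
Adding -2 years to 2082-11-27 gives 2080-11-27.
Adding -2 months to 2080-11-27 gives 2080-09-27.

2080-09-27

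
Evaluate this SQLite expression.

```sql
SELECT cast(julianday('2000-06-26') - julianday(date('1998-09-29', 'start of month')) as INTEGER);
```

`start of month` rewinds 1998-09-29 to 1998-09-01.
29 days remain in September 1998 after the 1st (30 − 1).
Full months from October 1998 through May 2000 contribute their day counts.
Then 26 days into June 2000.
Total: 29 + 31 + 30 + 31 + 31 + 28 + 31 + 30 + 31 + 30 + 31 + 31 + 30 + 31 + 30 + 31 + 31 + 29 + 31 + 30 + 31 + 26 = 664.

664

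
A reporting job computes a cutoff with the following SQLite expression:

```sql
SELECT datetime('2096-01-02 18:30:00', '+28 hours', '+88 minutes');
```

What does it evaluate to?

+28 hours from 2096-01-02 18:30:00 is 2096-01-03 22:30:00 (crosses midnight).
88 minutes = 1h 28m; +88 minutes from 2096-01-03 22:30:00 is 2096-01-03 23:58:00.

2096-01-03 23:58:00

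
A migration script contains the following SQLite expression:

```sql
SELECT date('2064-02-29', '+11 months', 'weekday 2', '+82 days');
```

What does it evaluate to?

Adding +11 months to 2064-02-29 gives 2065-01-29.
`weekday 2` advances to the next Tuesday; 2065-01-29 is a Thursday, so it moves forward to 2065-02-03.
Applying '+82 days' to 2065-02-03: counting 82 days forward gives 2065-04-26.

2065-04-26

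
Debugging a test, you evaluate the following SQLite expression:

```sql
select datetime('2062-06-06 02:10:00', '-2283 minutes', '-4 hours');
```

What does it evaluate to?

2283 minutes = 38h 3m; -2283 minutes from 2062-06-06 02:10:00 is 2062-06-04 12:07:00 (crosses midnight).
-4 hours from 2062-06-04 12:07:00 is 2062-06-04 08:07:00.

2062-06-04 08:07:00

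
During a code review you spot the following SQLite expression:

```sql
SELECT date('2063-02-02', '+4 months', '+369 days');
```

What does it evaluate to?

2064-06-05

Adding +4 months to 2063-02-02 gives 2063-06-02.
Applying '+369 days' to 2063-06-02: counting 369 days forward gives 2064-06-05.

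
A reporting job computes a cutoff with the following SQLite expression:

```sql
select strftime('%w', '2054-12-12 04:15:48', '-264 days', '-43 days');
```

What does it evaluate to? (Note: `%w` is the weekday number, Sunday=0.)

0

First apply '-264 days', '-43 days': 2054-12-12 04:15:48 → 2054-02-08 04:15:48.
2054-02-08 is a Sunday; with Sunday=0 that is 0.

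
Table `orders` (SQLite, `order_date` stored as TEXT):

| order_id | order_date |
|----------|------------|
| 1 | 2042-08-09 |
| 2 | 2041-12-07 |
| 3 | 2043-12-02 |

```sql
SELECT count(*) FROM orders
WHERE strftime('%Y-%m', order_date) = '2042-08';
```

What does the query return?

Rows with year-month 2042-08: 2042-08-09 → 1.

1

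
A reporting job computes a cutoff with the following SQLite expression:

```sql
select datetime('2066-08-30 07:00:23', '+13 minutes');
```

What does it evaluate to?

2066-08-30 07:13:23

+13 minutes from 2066-08-30 07:00:23 is 2066-08-30 07:13:23.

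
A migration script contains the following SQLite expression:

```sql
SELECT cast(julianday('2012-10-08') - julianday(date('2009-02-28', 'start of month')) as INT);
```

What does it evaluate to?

1345

`start of month` rewinds 2009-02-28 to 2009-02-01.
27 days remain in February 2009 after the 1st (28 − 1).
Full months from March 2009 through September 2012 contribute their day counts.
Then 8 days into October 2012.
Total: 27 + 31 + 30 + 31 + 30 + 31 + 31 + 30 + 31 + 30 + 31 + 31 + 28 + 31 + 30 + 31 + 30 + 31 + 31 + 30 + 31 + 30 + 31 + 31 + 28 + 31 + 30 + 31 + 30 + 31 + 31 + 30 + 31 + 30 + 31 + 31 + 29 + 31 + 30 + 31 + 30 + 31 + 31 + 30 + 8 = 1345.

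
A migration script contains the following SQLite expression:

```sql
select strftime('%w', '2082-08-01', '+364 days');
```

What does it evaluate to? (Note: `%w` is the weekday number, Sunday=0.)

6

First apply '+364 days': 2082-08-01 → 2083-07-31.
2083-07-31 is a Saturday; with Sunday=0 that is 6.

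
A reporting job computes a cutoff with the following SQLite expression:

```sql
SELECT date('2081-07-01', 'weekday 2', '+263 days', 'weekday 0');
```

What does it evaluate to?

`weekday 2` advances to the next Tuesday; 2081-07-01 is already a Tuesday, so it stays at 2081-07-01.
Applying '+263 days' to 2081-07-01: counting 263 days forward gives 2082-03-21.
`weekday 0` advances to the next Sunday; 2082-03-21 is a Saturday, so it moves forward to 2082-03-22.

2082-03-22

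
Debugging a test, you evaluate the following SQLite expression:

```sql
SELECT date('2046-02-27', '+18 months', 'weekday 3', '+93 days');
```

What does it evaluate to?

Adding +18 months to 2046-02-27 gives 2047-08-27.
`weekday 3` advances to the next Wednesday; 2047-08-27 is a Tuesday, so it moves forward to 2047-08-28.
Applying '+93 days' to 2047-08-28: counting 93 days forward gives 2047-11-29.

2047-11-29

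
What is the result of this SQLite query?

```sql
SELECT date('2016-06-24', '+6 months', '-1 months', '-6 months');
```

2016-05-24

Adding +6 months to 2016-06-24 gives 2016-12-24.
Adding -1 month to 2016-12-24 gives 2016-11-24.
Adding -6 months to 2016-11-24 gives 2016-05-24.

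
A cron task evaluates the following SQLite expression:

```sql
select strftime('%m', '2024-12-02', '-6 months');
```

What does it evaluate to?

06

First apply '-6 months': 2024-12-02 → 2024-06-02.
`%m` extracts the 2-digit month (01-12): 06.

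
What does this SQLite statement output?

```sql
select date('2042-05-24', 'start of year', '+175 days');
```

`start of year` rewinds 2042-05-24 to 2042-01-01.
Applying '+175 days' to 2042-01-01: counting 175 days forward gives 2042-06-25.

2042-06-25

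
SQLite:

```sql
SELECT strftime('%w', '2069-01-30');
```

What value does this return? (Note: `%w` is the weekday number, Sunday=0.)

3

2069-01-30 is a Wednesday; with Sunday=0 that is 3.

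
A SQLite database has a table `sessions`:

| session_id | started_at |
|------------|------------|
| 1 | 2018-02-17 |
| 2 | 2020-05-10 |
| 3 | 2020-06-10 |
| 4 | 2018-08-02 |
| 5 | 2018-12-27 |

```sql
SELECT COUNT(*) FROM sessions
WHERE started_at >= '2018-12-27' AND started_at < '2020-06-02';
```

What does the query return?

2

Rows in [2018-12-27, 2020-06-02): 2020-05-10, 2018-12-27 → 2 rows.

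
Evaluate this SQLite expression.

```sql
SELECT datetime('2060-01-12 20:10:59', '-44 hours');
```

-44 hours from 2060-01-12 20:10:59 is 2060-01-11 00:10:59 (crosses midnight).

2060-01-11 00:10:59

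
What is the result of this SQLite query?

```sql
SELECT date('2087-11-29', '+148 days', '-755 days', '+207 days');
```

Applying '+148 days' to 2087-11-29: counting 148 days forward gives 2088-04-25.
Applying '-755 days' to 2088-04-25: counting 755 days back gives 2086-04-01.
Applying '+207 days' to 2086-04-01: counting 207 days forward gives 2086-10-25.

2086-10-25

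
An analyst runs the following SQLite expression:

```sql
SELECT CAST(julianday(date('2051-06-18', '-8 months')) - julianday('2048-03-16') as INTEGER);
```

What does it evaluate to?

Adding -8 months to 2051-06-18 gives 2050-10-18.
15 days remain in March 2048 after the 16th (31 − 16).
Full months from April 2048 through September 2050 contribute their day counts.
Then 18 days into October 2050.
Total: 15 + 30 + 31 + 30 + 31 + 31 + 30 + 31 + 30 + 31 + 31 + 28 + 31 + 30 + 31 + 30 + 31 + 31 + 30 + 31 + 30 + 31 + 31 + 28 + 31 + 30 + 31 + 30 + 31 + 31 + 30 + 18 = 946.

946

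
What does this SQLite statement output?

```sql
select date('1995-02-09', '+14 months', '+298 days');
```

Adding +14 months to 1995-02-09 gives 1996-04-09.
Applying '+298 days' to 1996-04-09: counting 298 days forward gives 1997-02-01.

1997-02-01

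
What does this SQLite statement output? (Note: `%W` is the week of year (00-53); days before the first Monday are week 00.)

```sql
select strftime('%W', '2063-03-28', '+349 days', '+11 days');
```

First apply '+349 days', '+11 days': 2063-03-28 → 2064-03-22.
2064-03-22 is a Saturday. SQLite's %W counts Mondays since the year started; the result is 11.

11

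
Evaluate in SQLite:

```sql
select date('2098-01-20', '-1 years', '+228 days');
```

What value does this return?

2097-09-05

Adding -1 year to 2098-01-20 gives 2097-01-20.
Applying '+228 days' to 2097-01-20: counting 228 days forward gives 2097-09-05.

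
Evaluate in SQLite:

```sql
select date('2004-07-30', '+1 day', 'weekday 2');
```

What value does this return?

Advancing 1 more day within July lands on 2004-07-31.
`weekday 2` advances to the next Tuesday; 2004-07-31 is a Saturday, so it moves forward to 2004-08-03.

2004-08-03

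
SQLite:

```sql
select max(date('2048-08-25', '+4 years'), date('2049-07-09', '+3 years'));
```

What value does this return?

2052-08-25

date('2048-08-25', '+4 years') → 2052-08-25.
date('2049-07-09', '+3 years') → 2052-07-09.
Later of the two is 2052-08-25.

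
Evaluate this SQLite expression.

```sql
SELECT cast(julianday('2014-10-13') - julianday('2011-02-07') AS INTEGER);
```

21 days remain in February 2011 after the 7th (28 − 7).
Full months from March 2011 through September 2014 contribute their day counts.
Then 13 days into October 2014.
Total: 21 + 31 + 30 + 31 + 30 + 31 + 31 + 30 + 31 + 30 + 31 + 31 + 29 + 31 + 30 + 31 + 30 + 31 + 31 + 30 + 31 + 30 + 31 + 31 + 28 + 31 + 30 + 31 + 30 + 31 + 31 + 30 + 31 + 30 + 31 + 31 + 28 + 31 + 30 + 31 + 30 + 31 + 31 + 30 + 13 = 1344.

1344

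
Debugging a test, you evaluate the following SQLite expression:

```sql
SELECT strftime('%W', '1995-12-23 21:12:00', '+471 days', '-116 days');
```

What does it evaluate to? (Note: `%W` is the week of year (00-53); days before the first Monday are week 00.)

50

First apply '+471 days', '-116 days': 1995-12-23 21:12:00 → 1996-12-12 21:12:00.
1996-12-12 is a Thursday. SQLite's %W counts Mondays since the year started; the result is 50.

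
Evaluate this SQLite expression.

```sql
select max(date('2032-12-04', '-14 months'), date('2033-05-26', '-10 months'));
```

2032-07-26

date('2032-12-04', '-14 months') → 2031-10-04.
date('2033-05-26', '-10 months') → 2032-07-26.
Later of the two is 2032-07-26.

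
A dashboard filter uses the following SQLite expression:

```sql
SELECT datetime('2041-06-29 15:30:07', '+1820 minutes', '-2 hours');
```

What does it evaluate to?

1820 minutes = 30h 20m; +1820 minutes from 2041-06-29 15:30:07 is 2041-06-30 21:50:07 (crosses midnight).
-2 hours from 2041-06-30 21:50:07 is 2041-06-30 19:50:07.

2041-06-30 19:50:07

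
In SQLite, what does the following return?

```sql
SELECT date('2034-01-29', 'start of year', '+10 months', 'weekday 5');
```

`start of year` rewinds 2034-01-29 to 2034-01-01.
Adding +10 months to 2034-01-01 gives 2034-11-01.
`weekday 5` advances to the next Friday; 2034-11-01 is a Wednesday, so it moves forward to 2034-11-03.

2034-11-03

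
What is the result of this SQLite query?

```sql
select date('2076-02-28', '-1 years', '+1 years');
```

2076-02-28

Adding -1 year to 2076-02-28 gives 2075-02-28.
Adding +1 year to 2075-02-28 gives 2076-02-28.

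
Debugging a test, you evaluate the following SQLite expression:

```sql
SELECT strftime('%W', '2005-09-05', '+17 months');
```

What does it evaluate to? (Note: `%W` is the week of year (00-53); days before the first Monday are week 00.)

First apply '+17 months': 2005-09-05 → 2007-02-05.
2007-02-05 is a Monday. SQLite's %W counts Mondays since the year started; the result is 06.

06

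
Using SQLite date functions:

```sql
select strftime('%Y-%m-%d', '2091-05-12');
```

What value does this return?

2091-05-12

`%Y-%m-%d` extracts the ISO date: 2091-05-12.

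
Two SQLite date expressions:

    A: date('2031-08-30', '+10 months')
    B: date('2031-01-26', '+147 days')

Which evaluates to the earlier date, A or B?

B

A = 2032-06-30.
B = 2031-06-22.
B is earlier.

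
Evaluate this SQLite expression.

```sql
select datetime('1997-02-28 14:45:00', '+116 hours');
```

1997-03-05 10:45:00

+116 hours from 1997-02-28 14:45:00 is 1997-03-05 10:45:00 (crosses midnight).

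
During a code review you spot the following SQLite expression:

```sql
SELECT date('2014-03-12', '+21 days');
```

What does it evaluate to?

March 2014 has 31 days; 19 remain after the 12th, so 20 days reach 2014-04-01.
Advancing 1 more day within April lands on 2014-04-02.

2014-04-02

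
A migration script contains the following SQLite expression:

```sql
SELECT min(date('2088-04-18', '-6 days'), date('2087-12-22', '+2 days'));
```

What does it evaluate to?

2087-12-24

date('2088-04-18', '-6 days') → 2088-04-12.
date('2087-12-22', '+2 days') → 2087-12-24.
Earlier of the two is 2087-12-24.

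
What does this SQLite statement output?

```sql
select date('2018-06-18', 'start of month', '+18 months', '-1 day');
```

2019-11-30

`start of month` rewinds 2018-06-18 to 2018-06-01.
Adding +18 months to 2018-06-01 gives 2019-12-01.
Going back 1 day from 2019-12-01 reaches 2019-11-30 (last day of November, 30 days).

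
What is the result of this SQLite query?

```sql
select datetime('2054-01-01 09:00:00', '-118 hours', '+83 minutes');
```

-118 hours from 2054-01-01 09:00:00 is 2053-12-27 11:00:00 (crosses midnight).
83 minutes = 1h 23m; +83 minutes from 2053-12-27 11:00:00 is 2053-12-27 12:23:00.

2053-12-27 12:23:00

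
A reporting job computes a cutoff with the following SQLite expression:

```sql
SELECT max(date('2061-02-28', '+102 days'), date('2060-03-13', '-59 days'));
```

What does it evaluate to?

2061-06-10

date('2061-02-28', '+102 days') → 2061-06-10.
date('2060-03-13', '-59 days') → 2060-01-14.
Later of the two is 2061-06-10.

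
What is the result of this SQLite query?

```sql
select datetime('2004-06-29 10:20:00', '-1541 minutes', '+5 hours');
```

1541 minutes = 25h 41m; -1541 minutes from 2004-06-29 10:20:00 is 2004-06-28 08:39:00 (crosses midnight).
+5 hours from 2004-06-28 08:39:00 is 2004-06-28 13:39:00.

2004-06-28 13:39:00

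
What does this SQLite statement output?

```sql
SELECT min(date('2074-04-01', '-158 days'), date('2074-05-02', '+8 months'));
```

date('2074-04-01', '-158 days') → 2073-10-25.
date('2074-05-02', '+8 months') → 2075-01-02.
Earlier of the two is 2073-10-25.

2073-10-25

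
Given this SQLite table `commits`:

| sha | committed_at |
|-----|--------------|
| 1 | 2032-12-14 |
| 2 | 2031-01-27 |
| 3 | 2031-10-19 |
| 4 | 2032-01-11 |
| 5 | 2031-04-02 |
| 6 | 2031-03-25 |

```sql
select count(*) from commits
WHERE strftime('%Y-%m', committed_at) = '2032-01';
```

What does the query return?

1

Rows with year-month 2032-01: 2032-01-11 → 1.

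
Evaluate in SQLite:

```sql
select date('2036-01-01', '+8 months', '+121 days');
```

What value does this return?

2036-12-31

Adding +8 months to 2036-01-01 gives 2036-09-01.
Applying '+121 days' to 2036-09-01: counting 121 days forward gives 2036-12-31.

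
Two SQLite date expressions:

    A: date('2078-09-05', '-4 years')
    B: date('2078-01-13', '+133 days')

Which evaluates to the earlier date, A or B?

A = 2074-09-05.
B = 2078-05-26.
A is earlier.

A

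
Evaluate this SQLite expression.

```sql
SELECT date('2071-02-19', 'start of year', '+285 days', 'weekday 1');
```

`start of year` rewinds 2071-02-19 to 2071-01-01.
Applying '+285 days' to 2071-01-01: counting 285 days forward gives 2071-10-13.
`weekday 1` advances to the next Monday; 2071-10-13 is a Tuesday, so it moves forward to 2071-10-19.

2071-10-19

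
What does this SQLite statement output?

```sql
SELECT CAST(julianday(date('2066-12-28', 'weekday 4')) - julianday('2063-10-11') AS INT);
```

`weekday 4` advances to the next Thursday; 2066-12-28 is a Tuesday, so it moves forward to 2066-12-30.
20 days remain in October 2063 after the 11th (31 − 11).
Full months from November 2063 through November 2066 contribute their day counts.
Then 30 days into December 2066.
Total: 20 + 30 + 31 + 31 + 29 + 31 + 30 + 31 + 30 + 31 + 31 + 30 + 31 + 30 + 31 + 31 + 28 + 31 + 30 + 31 + 30 + 31 + 31 + 30 + 31 + 30 + 31 + 31 + 28 + 31 + 30 + 31 + 30 + 31 + 31 + 30 + 31 + 30 + 30 = 1176.

1176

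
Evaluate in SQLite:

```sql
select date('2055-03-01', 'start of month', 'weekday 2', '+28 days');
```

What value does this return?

2055-03-30

`start of month` rewinds 2055-03-01 to 2055-03-01.
`weekday 2` advances to the next Tuesday; 2055-03-01 is a Monday, so it moves forward to 2055-03-02.
Advancing 28 more days within March lands on 2055-03-30.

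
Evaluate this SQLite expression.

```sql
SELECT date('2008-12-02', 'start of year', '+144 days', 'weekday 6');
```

2008-05-24

`start of year` rewinds 2008-12-02 to 2008-01-01.
Applying '+144 days' to 2008-01-01: counting 144 days forward gives 2008-05-24.
`weekday 6` advances to the next Saturday; 2008-05-24 is already a Saturday, so it stays at 2008-05-24.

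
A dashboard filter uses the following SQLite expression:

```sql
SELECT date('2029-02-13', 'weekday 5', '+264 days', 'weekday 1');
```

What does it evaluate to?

2029-11-12

`weekday 5` advances to the next Friday; 2029-02-13 is a Tuesday, so it moves forward to 2029-02-16.
Applying '+264 days' to 2029-02-16: counting 264 days forward gives 2029-11-07.
`weekday 1` advances to the next Monday; 2029-11-07 is a Wednesday, so it moves forward to 2029-11-12.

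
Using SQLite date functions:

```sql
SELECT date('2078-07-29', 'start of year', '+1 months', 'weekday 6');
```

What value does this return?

2078-02-05

`start of year` rewinds 2078-07-29 to 2078-01-01.
Adding +1 month to 2078-01-01 gives 2078-02-01.
`weekday 6` advances to the next Saturday; 2078-02-01 is a Tuesday, so it moves forward to 2078-02-05.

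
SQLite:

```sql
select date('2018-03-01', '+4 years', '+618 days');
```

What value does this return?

2023-11-09

Adding +4 years to 2018-03-01 gives 2022-03-01.
Applying '+618 days' to 2022-03-01: counting 618 days forward gives 2023-11-09.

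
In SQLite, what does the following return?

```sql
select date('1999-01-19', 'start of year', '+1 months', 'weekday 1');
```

`start of year` rewinds 1999-01-19 to 1999-01-01.
Adding +1 month to 1999-01-01 gives 1999-02-01.
`weekday 1` advances to the next Monday; 1999-02-01 is already a Monday, so it stays at 1999-02-01.

1999-02-01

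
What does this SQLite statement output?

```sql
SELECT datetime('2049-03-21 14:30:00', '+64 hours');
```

2049-03-24 06:30:00

+64 hours from 2049-03-21 14:30:00 is 2049-03-24 06:30:00 (crosses midnight).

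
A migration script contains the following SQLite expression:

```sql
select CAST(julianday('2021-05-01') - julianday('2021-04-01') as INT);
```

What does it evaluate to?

29 days remain in April 2021 after the 1st (30 − 1).
Then 1 day into May 2021.
Total: 29 + 1 = 30.

30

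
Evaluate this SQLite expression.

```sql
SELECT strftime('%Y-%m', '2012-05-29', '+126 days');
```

First apply '+126 days': 2012-05-29 → 2012-10-02.
`%Y-%m` extracts the year-month: 2012-10.

2012-10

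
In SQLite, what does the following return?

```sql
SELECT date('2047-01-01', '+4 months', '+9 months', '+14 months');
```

2049-04-01

Adding +4 months to 2047-01-01 gives 2047-05-01.
Adding +9 months to 2047-05-01 gives 2048-02-01.
Adding +14 months to 2048-02-01 gives 2049-04-01.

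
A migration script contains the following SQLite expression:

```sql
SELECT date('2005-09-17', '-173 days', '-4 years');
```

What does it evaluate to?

2001-03-28

Applying '-173 days' to 2005-09-17: counting 173 days back gives 2005-03-28.
Adding -4 years to 2005-03-28 gives 2001-03-28.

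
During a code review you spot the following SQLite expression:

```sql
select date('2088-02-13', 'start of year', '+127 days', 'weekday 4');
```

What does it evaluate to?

2088-05-13

`start of year` rewinds 2088-02-13 to 2088-01-01.
Applying '+127 days' to 2088-01-01: counting 127 days forward gives 2088-05-07.
`weekday 4` advances to the next Thursday; 2088-05-07 is a Friday, so it moves forward to 2088-05-13.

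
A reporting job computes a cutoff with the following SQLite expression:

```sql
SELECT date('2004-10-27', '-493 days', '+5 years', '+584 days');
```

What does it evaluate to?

2010-01-27

Applying '-493 days' to 2004-10-27: counting 493 days back gives 2003-06-22.
Adding +5 years to 2003-06-22 gives 2008-06-22.
Applying '+584 days' to 2008-06-22: counting 584 days forward gives 2010-01-27.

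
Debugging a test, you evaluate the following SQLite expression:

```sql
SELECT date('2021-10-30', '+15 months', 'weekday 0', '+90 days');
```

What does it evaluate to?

2023-05-06

Adding +15 months to 2021-10-30 gives 2023-01-30.
`weekday 0` advances to the next Sunday; 2023-01-30 is a Monday, so it moves forward to 2023-02-05.
Applying '+90 days' to 2023-02-05: counting 90 days forward gives 2023-05-06.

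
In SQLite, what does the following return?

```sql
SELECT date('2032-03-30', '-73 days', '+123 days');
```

2032-05-19

Applying '-73 days' to 2032-03-30: counting 73 days back gives 2032-01-17.
Applying '+123 days' to 2032-01-17: counting 123 days forward gives 2032-05-19.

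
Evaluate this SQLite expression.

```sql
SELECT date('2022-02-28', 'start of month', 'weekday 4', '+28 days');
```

`start of month` rewinds 2022-02-28 to 2022-02-01.
`weekday 4` advances to the next Thursday; 2022-02-01 is a Tuesday, so it moves forward to 2022-02-03.
February 2022 has 28 days; 25 remain after the 3rd, so 26 days reach 2022-03-01.
Advancing 2 more days within March lands on 2022-03-03.

2022-03-03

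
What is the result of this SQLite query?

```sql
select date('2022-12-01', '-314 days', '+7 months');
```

Applying '-314 days' to 2022-12-01: counting 314 days back gives 2022-01-21.
Adding +7 months to 2022-01-21 gives 2022-08-21.

2022-08-21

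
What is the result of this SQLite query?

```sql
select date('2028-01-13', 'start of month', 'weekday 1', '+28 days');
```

`start of month` rewinds 2028-01-13 to 2028-01-01.
`weekday 1` advances to the next Monday; 2028-01-01 is a Saturday, so it moves forward to 2028-01-03.
Advancing 28 more days within January lands on 2028-01-31.

2028-01-31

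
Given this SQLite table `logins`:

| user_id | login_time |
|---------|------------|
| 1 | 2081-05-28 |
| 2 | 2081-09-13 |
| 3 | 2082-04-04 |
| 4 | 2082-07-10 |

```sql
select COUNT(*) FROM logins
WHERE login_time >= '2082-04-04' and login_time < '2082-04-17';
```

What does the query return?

Rows in [2082-04-04, 2082-04-17): 2082-04-04 → 1 row.

1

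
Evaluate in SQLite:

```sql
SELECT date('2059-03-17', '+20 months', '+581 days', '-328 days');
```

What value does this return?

Adding +20 months to 2059-03-17 gives 2060-11-17.
Applying '+581 days' to 2060-11-17: counting 581 days forward gives 2062-06-21.
Applying '-328 days' to 2062-06-21: counting 328 days back gives 2061-07-28.

2061-07-28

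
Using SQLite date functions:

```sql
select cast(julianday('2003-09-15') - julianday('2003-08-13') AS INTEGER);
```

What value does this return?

18 days remain in August 2003 after the 13th (31 − 13).
Then 15 days into September 2003.
Total: 18 + 15 = 33.

33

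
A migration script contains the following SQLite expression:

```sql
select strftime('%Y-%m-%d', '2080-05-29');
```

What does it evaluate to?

`%Y-%m-%d` extracts the ISO date: 2080-05-29.

2080-05-29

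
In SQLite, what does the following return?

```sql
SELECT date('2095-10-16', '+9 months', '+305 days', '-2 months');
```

Adding +9 months to 2095-10-16 gives 2096-07-16.
Applying '+305 days' to 2096-07-16: counting 305 days forward gives 2097-05-17.
Adding -2 months to 2097-05-17 gives 2097-03-17.

2097-03-17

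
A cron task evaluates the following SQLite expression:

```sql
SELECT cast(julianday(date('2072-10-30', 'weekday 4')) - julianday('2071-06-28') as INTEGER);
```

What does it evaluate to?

494

`weekday 4` advances to the next Thursday; 2072-10-30 is a Sunday, so it moves forward to 2072-11-03.
2 days remain in June 2071 after the 28th (30 − 28).
Full months from July 2071 through October 2072 contribute their day counts.
Then 3 days into November 2072.
Total: 2 + 31 + 31 + 30 + 31 + 30 + 31 + 31 + 29 + 31 + 30 + 31 + 30 + 31 + 31 + 30 + 31 + 3 = 494.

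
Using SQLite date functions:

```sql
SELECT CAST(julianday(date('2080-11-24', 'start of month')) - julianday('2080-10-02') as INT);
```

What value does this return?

30

`start of month` rewinds 2080-11-24 to 2080-11-01.
29 days remain in October 2080 after the 2nd (31 − 2).
Then 1 day into November 2080.
Total: 29 + 1 = 30.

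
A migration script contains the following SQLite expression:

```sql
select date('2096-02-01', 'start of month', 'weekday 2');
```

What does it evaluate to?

`start of month` rewinds 2096-02-01 to 2096-02-01.
`weekday 2` advances to the next Tuesday; 2096-02-01 is a Wednesday, so it moves forward to 2096-02-07.

2096-02-07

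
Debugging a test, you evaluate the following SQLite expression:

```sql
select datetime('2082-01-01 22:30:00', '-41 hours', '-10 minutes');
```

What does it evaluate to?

2081-12-31 05:20:00

-41 hours from 2082-01-01 22:30:00 is 2081-12-31 05:30:00 (crosses midnight).
-10 minutes from 2081-12-31 05:30:00 is 2081-12-31 05:20:00.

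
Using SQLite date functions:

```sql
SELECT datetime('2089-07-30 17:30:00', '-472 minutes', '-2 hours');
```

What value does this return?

2089-07-30 07:38:00

472 minutes = 7h 52m; -472 minutes from 2089-07-30 17:30:00 is 2089-07-30 09:38:00.
-2 hours from 2089-07-30 09:38:00 is 2089-07-30 07:38:00.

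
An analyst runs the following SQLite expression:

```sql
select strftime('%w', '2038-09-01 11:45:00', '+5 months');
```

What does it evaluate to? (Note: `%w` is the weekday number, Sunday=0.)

First apply '+5 months': 2038-09-01 11:45:00 → 2039-02-01 11:45:00.
2039-02-01 is a Tuesday; with Sunday=0 that is 2.

2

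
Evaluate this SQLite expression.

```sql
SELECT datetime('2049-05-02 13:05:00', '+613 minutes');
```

2049-05-02 23:18:00

613 minutes = 10h 13m; +613 minutes from 2049-05-02 13:05:00 is 2049-05-02 23:18:00.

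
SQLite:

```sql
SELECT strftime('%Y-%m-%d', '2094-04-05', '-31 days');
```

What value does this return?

First apply '-31 days': 2094-04-05 → 2094-03-05.
`%Y-%m-%d` extracts the ISO date: 2094-03-05.

2094-03-05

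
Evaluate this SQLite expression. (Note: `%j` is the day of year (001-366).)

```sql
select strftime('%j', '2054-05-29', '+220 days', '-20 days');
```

First apply '+220 days', '-20 days': 2054-05-29 → 2054-12-15.
Day-of-year for 2054-12-15: days since 2054-01-01 inclusive = 349, zero-padded to 349.

349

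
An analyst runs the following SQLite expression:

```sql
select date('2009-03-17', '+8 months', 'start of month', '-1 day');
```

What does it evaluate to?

2009-10-31

Adding +8 months to 2009-03-17 gives 2009-11-17.
`start of month` rewinds 2009-11-17 to 2009-11-01.
Going back 1 day from 2009-11-01 reaches 2009-10-31 (last day of October, 31 days).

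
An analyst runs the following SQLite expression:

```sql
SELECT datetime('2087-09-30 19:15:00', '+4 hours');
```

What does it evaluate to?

2087-09-30 23:15:00

+4 hours from 2087-09-30 19:15:00 is 2087-09-30 23:15:00.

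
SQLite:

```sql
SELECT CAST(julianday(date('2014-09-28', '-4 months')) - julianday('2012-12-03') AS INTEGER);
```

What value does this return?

541

Adding -4 months to 2014-09-28 gives 2014-05-28.
28 days remain in December 2012 after the 3rd (31 − 3).
Full months from January 2013 through April 2014 contribute their day counts.
Then 28 days into May 2014.
Total: 28 + 31 + 28 + 31 + 30 + 31 + 30 + 31 + 31 + 30 + 31 + 30 + 31 + 31 + 28 + 31 + 30 + 28 = 541.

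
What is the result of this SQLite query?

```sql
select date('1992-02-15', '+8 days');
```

Advancing 8 more days within February lands on 1992-02-23.

1992-02-23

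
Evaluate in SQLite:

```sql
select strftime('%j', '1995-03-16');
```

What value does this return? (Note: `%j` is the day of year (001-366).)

075

Day-of-year for 1995-03-16: days since 1995-01-01 inclusive = 75, zero-padded to 075.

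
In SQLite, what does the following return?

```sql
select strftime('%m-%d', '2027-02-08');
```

02-08

`%m-%d` extracts the month-day: 02-08.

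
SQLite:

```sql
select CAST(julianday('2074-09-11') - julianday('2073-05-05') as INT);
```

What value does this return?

494

26 days remain in May 2073 after the 5th (31 − 5).
Full months from June 2073 through August 2074 contribute their day counts.
Then 11 days into September 2074.
Total: 26 + 30 + 31 + 31 + 30 + 31 + 30 + 31 + 31 + 28 + 31 + 30 + 31 + 30 + 31 + 31 + 11 = 494.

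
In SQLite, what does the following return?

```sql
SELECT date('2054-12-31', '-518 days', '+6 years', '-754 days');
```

Applying '-518 days' to 2054-12-31: counting 518 days back gives 2053-07-31.
Adding +6 years to 2053-07-31 gives 2059-07-31.
Applying '-754 days' to 2059-07-31: counting 754 days back gives 2057-07-07.

2057-07-07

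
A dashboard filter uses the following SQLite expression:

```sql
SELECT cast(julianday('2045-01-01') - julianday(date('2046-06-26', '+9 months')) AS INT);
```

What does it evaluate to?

Adding +9 months to 2046-06-26 gives 2047-03-26.
30 days remain in January 2045 after the 1st (31 − 1).
Full months from February 2045 through February 2047 contribute their day counts.
Then 26 days into March 2047.
Total: 30 + 28 + 31 + 30 + 31 + 30 + 31 + 31 + 30 + 31 + 30 + 31 + 31 + 28 + 31 + 30 + 31 + 30 + 31 + 31 + 30 + 31 + 30 + 31 + 31 + 28 + 26 = 814.
The subtraction is earlier − later, so the result is −814 → -814.

-814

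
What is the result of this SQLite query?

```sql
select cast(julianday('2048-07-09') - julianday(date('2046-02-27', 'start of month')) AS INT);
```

`start of month` rewinds 2046-02-27 to 2046-02-01.
27 days remain in February 2046 after the 1st (28 − 1).
Full months from March 2046 through June 2048 contribute their day counts.
Then 9 days into July 2048.
Total: 27 + 31 + 30 + 31 + 30 + 31 + 31 + 30 + 31 + 30 + 31 + 31 + 28 + 31 + 30 + 31 + 30 + 31 + 31 + 30 + 31 + 30 + 31 + 31 + 29 + 31 + 30 + 31 + 30 + 9 = 889.

889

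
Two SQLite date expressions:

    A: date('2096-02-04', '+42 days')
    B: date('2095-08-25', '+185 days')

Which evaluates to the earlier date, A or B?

B

A = 2096-03-17.
B = 2096-02-26.
B is earlier.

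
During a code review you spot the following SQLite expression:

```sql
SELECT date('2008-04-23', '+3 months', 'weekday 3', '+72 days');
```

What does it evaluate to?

2008-10-03

Adding +3 months to 2008-04-23 gives 2008-07-23.
`weekday 3` advances to the next Wednesday; 2008-07-23 is already a Wednesday, so it stays at 2008-07-23.
Applying '+72 days' to 2008-07-23: counting 72 days forward gives 2008-10-03.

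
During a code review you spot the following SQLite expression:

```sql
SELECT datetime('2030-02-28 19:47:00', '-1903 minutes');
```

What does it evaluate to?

2030-02-27 12:04:00

1903 minutes = 31h 43m; -1903 minutes from 2030-02-28 19:47:00 is 2030-02-27 12:04:00 (crosses midnight).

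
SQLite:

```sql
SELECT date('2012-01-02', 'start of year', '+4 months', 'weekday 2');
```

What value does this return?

`start of year` rewinds 2012-01-02 to 2012-01-01.
Adding +4 months to 2012-01-01 gives 2012-05-01.
`weekday 2` advances to the next Tuesday; 2012-05-01 is already a Tuesday, so it stays at 2012-05-01.

2012-05-01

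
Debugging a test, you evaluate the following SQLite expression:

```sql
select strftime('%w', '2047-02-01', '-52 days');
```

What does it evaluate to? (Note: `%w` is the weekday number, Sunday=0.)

First apply '-52 days': 2047-02-01 → 2046-12-11.
2046-12-11 is a Tuesday; with Sunday=0 that is 2.

2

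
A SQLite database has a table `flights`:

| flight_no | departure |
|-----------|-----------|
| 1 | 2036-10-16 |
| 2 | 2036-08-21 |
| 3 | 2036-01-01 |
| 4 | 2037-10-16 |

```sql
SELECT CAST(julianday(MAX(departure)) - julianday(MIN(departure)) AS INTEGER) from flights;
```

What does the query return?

MIN = 2036-01-01, MAX = 2037-10-16.
30 days remain in January 2036 after the 1st (31 − 1).
Full months from February 2036 through September 2037 contribute their day counts.
Then 16 days into October 2037.
Total: 30 + 29 + 31 + 30 + 31 + 30 + 31 + 31 + 30 + 31 + 30 + 31 + 31 + 28 + 31 + 30 + 31 + 30 + 31 + 31 + 30 + 16 = 654.

654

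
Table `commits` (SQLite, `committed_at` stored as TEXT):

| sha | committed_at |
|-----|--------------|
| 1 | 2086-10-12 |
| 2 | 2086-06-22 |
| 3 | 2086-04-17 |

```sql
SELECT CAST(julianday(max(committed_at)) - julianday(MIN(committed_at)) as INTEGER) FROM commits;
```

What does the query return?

178

MIN = 2086-04-17, MAX = 2086-10-12.
13 days remain in April 2086 after the 17th (30 − 17).
May 2086: 31 days.
June 2086: 30 days.
July 2086: 31 days.
August 2086: 31 days.
September 2086: 30 days.
Then 12 days into October 2086.
Total: 13 + 31 + 30 + 31 + 31 + 30 + 12 = 178.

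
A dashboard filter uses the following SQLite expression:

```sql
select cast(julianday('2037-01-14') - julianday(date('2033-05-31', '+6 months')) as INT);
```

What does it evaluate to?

Adding +6 months to 2033-05-31 targets 2033-11-31. November 2033 has only 30 days, so SQLite normalizes the 1-day overflow forward to 2033-12-01.
30 days remain in December 2033 after the 1st (31 − 1).
Full months from January 2034 through December 2036 contribute their day counts.
Then 14 days into January 2037.
Total: 30 + 31 + 28 + 31 + 30 + 31 + 30 + 31 + 31 + 30 + 31 + 30 + 31 + 31 + 28 + 31 + 30 + 31 + 30 + 31 + 31 + 30 + 31 + 30 + 31 + 31 + 29 + 31 + 30 + 31 + 30 + 31 + 31 + 30 + 31 + 30 + 31 + 14 = 1140.

1140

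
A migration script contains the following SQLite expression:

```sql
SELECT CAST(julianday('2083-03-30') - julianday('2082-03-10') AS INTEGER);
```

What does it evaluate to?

385

21 days remain in March 2082 after the 10th (31 − 10).
Full months from April 2082 through February 2083 contribute their day counts.
Then 30 days into March 2083.
Total: 21 + 30 + 31 + 30 + 31 + 31 + 30 + 31 + 30 + 31 + 31 + 28 + 30 = 385.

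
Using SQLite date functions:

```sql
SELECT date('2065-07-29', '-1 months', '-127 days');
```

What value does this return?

2065-02-22

Adding -1 month to 2065-07-29 gives 2065-06-29.
Applying '-127 days' to 2065-06-29: counting 127 days back gives 2065-02-22.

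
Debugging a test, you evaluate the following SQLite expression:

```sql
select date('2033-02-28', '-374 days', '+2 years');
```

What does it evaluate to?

2034-02-20

Applying '-374 days' to 2033-02-28: counting 374 days back gives 2032-02-20.
Adding +2 years to 2032-02-20 gives 2034-02-20.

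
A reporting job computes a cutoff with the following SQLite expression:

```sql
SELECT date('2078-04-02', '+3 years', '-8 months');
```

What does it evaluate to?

2080-08-02

Adding +3 years to 2078-04-02 gives 2081-04-02.
Adding -8 months to 2081-04-02 gives 2080-08-02.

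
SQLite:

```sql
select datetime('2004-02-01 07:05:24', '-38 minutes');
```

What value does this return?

-38 minutes from 2004-02-01 07:05:24 is 2004-02-01 06:27:24.

2004-02-01 06:27:24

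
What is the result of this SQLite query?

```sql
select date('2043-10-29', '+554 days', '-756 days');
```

2043-04-10

Applying '+554 days' to 2043-10-29: counting 554 days forward gives 2045-05-05.
Applying '-756 days' to 2045-05-05: counting 756 days back gives 2043-04-10.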